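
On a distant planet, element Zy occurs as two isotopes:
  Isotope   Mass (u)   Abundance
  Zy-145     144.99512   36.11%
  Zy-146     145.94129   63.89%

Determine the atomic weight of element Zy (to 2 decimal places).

145.60 u

Weight each isotope mass by its fractional abundance: 0.3611 × 144.99512 + 0.6389 × 145.94129
= 52.357738 + 93.241890 = 145.599628 u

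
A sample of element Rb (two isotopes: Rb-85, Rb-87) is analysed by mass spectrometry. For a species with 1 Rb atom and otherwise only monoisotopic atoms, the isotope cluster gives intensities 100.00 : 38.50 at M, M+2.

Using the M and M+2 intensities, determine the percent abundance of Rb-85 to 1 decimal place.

72.2%

If p is the fraction of Rb that is Rb-85, then I(M+2)/I(M) = [C(1,1)·p^0·(1−p)] / p^1 = 1·(1−p)/p = 38.50/100.00 = 0.3850
(1−p)/p = 0.3850/1 = 0.3850  ⇒  p = 1/(1 + 0.3850) = 0.7220
Rb-85: 72.2%, Rb-87: 27.8%.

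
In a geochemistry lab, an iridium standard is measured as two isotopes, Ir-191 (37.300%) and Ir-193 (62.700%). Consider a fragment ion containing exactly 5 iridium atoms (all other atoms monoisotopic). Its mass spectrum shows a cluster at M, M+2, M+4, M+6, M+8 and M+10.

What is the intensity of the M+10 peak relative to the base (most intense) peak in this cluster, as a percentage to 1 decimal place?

28.3%

Term probabilities: M 0.0072, M+2 0.0607, M+4 0.2040, M+6 0.3429, M+8 0.2882, M+10 0.0969. Base peak = M+6.
P(M+6) = C(5,3) × 0.37300^2 × 0.62700^3 = 10 × 0.139129 × 0.24649188 = 0.342942 (base)
P(M+10) = C(5,5) × 0.37300^0 × 0.62700^5 = 1 × 1.0000 × 0.09690311 = 0.096903
Relative intensity = 0.096903 / 0.342942 × 100 = 28.3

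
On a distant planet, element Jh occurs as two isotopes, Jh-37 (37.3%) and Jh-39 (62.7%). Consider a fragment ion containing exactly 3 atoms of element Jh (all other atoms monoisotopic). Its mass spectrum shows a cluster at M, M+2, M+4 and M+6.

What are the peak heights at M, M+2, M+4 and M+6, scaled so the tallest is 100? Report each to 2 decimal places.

Expanding (0.373 + 0.627)^3:
P(M) = 0.373^3 = 0.051895
P(M+2) = 3 × 0.373^2 × 0.627^1 = 0.261702
P(M+4) = 3 × 0.373^1 × 0.627^2 = 0.439911
P(M+6) = 0.627^3 = 0.246492
The M+4 peak is largest (0.439911); scaling to 100 gives 11.80 : 59.49 : 100.00 : 56.03.

11.80 : 59.49 : 100.00 : 56.03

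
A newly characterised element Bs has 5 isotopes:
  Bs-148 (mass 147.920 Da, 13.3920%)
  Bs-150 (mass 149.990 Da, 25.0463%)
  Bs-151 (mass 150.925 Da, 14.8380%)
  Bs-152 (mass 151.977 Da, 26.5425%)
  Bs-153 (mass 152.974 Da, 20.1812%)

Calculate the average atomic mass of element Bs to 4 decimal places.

The abundance-weighted mean is 0.133920 × 147.920 + 0.250463 × 149.990 + 0.148380 × 150.925 + 0.265425 × 151.977 + 0.201812 × 152.974
= 19.80945 + 37.56695 + 22.39425 + 40.33850 + 30.87199 = 150.98114 Da

150.9811 Da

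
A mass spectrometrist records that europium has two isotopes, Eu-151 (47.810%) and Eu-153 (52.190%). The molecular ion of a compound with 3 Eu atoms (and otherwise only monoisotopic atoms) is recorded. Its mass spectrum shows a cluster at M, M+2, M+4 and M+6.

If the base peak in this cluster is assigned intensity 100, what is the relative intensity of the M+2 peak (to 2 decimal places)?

91.61

Term probabilities: M 0.1093, M+2 0.3579, M+4 0.3907, M+6 0.1422. Base peak = M+4.
P(M+4) = C(3,2) × 0.47810^1 × 0.52190^2 = 3 × 0.4781 × 0.27237961 = 0.390674 (base)
P(M+2) = C(3,1) × 0.47810^2 × 0.52190^1 = 3 × 0.22857961 × 0.5219 = 0.357887
Relative intensity = 0.357887 / 0.390674 × 100 = 91.61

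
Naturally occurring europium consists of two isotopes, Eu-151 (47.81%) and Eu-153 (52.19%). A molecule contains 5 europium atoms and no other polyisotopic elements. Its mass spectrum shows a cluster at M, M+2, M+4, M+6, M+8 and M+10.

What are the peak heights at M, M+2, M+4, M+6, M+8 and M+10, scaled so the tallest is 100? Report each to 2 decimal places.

7.69 : 41.96 : 91.61 : 100.00 : 54.58 : 11.92

Expanding (0.4781 + 0.5219)^5:
P(M) = 0.4781^5 = 0.024980
P(M+2) = 5 × 0.4781^4 × 0.5219^1 = 0.136343
P(M+4) = 10 × 0.4781^3 × 0.5219^2 = 0.297667
P(M+6) = 10 × 0.4781^2 × 0.5219^3 = 0.324937
P(M+8) = 5 × 0.4781^1 × 0.5219^4 = 0.177353
P(M+10) = 0.5219^5 = 0.038720
The M+6 peak is largest (0.324937); scaling to 100 gives 7.69 : 41.96 : 91.61 : 100.00 : 54.58 : 11.92.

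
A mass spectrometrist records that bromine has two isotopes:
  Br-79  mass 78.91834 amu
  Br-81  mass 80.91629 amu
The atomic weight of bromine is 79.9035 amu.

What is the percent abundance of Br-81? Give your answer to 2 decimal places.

Let x be the fractional abundance of Br-79; then Br-81 has abundance 1 − x.
78.91834·x + 80.91629·(1 − x) = 79.9035
(78.91834 − 80.91629)·x = 79.9035 − 80.91629
x = -1.01279 / -1.99795 = 0.50691 → 50.69% Br-79, 49.31% Br-81.

49.31%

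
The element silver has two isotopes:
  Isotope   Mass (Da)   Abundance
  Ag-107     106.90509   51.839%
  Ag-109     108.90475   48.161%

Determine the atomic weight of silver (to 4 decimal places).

Average mass = Σ (abundance × isotope mass) = 0.51839 × 106.90509 + 0.48161 × 108.90475
= 55.418530 + 52.449617 = 107.868147 Da

107.8681 Da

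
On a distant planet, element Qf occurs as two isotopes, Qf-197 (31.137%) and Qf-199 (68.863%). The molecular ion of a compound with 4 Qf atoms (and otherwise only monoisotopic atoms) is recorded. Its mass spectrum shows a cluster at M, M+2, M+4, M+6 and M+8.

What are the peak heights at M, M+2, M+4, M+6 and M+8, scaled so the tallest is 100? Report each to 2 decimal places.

Each Qf atom is independently Qf-197 (p = 0.31137) or Qf-199 (q = 0.68863); the cluster is the binomial expansion (p + q)^4.
P(M) = 0.31137^4 = 0.009400
P(M+2) = 4 × 0.31137^3 × 0.68863^1 = 0.083153
P(M+4) = 6 × 0.31137^2 × 0.68863^2 = 0.275852
P(M+6) = 4 × 0.31137^1 × 0.68863^3 = 0.406719
P(M+8) = 0.68863^4 = 0.224876
The M+6 peak is largest (0.406719); scaling to 100 gives 2.31 : 20.44 : 67.82 : 100.00 : 55.29.

2.31 : 20.44 : 67.82 : 100.00 : 55.29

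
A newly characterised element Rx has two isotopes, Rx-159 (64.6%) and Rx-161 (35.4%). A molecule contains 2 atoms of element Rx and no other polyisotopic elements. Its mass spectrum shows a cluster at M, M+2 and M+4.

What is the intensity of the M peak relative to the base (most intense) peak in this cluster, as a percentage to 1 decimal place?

(0.646 + 0.354)^2 gives M 0.4173, M+2 0.4574, M+4 0.1253; the largest is M+2.
P(M+2) = C(2,1) × 0.646^1 × 0.354^1 = 2 × 0.6460 × 0.3540 = 0.457368 (base)
P(M) = C(2,0) × 0.646^2 × 0.354^0 = 1 × 0.417316 × 1.0000 = 0.417316
Relative intensity = 0.417316 / 0.457368 × 100 = 91.2

91.2%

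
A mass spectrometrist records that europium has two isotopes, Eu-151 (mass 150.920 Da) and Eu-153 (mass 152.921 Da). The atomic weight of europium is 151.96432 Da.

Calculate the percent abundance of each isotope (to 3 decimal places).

With x = fraction of Eu-151 (so Eu-153 is 1 − x):
150.920·x + 152.921·(1 − x) = 151.96432
(150.920 − 152.921)·x = 151.96432 − 152.921
x = -0.95668 / -2.001 = 0.47810 → 47.810% Eu-151, 52.190% Eu-153.

Eu-151: 47.810%, Eu-153: 52.190%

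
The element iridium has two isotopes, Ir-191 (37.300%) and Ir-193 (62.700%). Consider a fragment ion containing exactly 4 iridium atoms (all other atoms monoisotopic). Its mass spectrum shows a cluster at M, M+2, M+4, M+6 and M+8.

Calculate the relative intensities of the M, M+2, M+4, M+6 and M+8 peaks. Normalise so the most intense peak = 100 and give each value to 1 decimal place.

Expanding (0.37300 + 0.62700)^4:
P(M) = 0.37300^4 = 0.019357
P(M+2) = 4 × 0.37300^3 × 0.62700^1 = 0.130153
P(M+4) = 6 × 0.37300^2 × 0.62700^2 = 0.328174
P(M+6) = 4 × 0.37300^1 × 0.62700^3 = 0.367766
P(M+8) = 0.62700^4 = 0.154550
The M+6 peak is largest (0.367766); scaling to 100 gives 5.3 : 35.4 : 89.2 : 100.0 : 42.0.

5.3 : 35.4 : 89.2 : 100.0 : 42.0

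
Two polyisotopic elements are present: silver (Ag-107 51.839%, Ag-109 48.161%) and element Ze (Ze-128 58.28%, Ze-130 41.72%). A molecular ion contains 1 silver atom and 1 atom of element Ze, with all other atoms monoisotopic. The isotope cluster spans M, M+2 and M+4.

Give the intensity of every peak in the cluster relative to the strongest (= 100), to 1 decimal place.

60.8 : 100.0 : 40.4

Silver pattern (n=1): 0.51839 : 0.48161
Element Ze pattern (n=1): 0.5828 : 0.4172
Convolve the two distributions (both contribute in 2-u steps):
  M: 0.51839×0.5828 = 0.302118
  M+2: 0.51839×0.4172 + 0.48161×0.5828 = 0.496955
  M+4: 0.48161×0.4172 = 0.200928
Scale to base peak (0.496955) = 100: 60.8 : 100.0 : 40.4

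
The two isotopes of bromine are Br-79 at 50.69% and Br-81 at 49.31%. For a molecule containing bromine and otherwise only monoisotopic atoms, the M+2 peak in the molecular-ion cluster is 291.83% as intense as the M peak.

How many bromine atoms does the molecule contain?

3

With n Br atoms, P(M+2)/P(M) = C(n,1)·p^(n−1)q / p^n = n·q/p = n · 0.4931/0.5069.
n = 2.9183 × 0.5069/0.4931 = 3.00 ≈ 3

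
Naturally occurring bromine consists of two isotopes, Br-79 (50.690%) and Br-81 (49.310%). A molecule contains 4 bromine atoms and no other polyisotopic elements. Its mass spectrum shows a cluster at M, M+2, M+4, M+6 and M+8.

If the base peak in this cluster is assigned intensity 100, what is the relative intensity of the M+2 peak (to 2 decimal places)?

68.53

(0.50690 + 0.49310)^4 gives M 0.0660, M+2 0.2569, M+4 0.3749, M+6 0.2431, M+8 0.0591; the largest is M+4.
P(M+4) = C(4,2) × 0.50690^2 × 0.49310^2 = 6 × 0.25694761 × 0.24314761 = 0.374857 (base)
P(M+2) = C(4,1) × 0.50690^3 × 0.49310^1 = 4 × 0.13024674 × 0.4931 = 0.256899
Relative intensity = 0.256899 / 0.374857 × 100 = 68.53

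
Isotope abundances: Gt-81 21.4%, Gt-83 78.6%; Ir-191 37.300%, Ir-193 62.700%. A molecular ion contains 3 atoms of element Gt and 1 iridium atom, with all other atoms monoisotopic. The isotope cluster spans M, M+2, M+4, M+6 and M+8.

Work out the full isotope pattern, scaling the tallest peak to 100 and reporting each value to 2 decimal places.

0.85 : 10.80 : 50.17 : 100.00 : 70.84

Element Gt pattern (n=3): 0.00980034 : 0.10798697 : 0.39662503 : 0.48558766
Iridium pattern (n=1): 0.3730 : 0.6270
Convolve the two distributions (both contribute in 2-u steps):
  M: 0.00980034×0.3730 = 0.003656
  M+2: 0.00980034×0.6270 + 0.10798697×0.3730 = 0.046424
  M+4: 0.10798697×0.6270 + 0.39662503×0.3730 = 0.215649
  M+6: 0.39662503×0.6270 + 0.48558766×0.3730 = 0.429808
  M+8: 0.48558766×0.6270 = 0.304463
Scale to base peak (0.429808) = 100: 0.85 : 10.80 : 50.17 : 100.00 : 70.84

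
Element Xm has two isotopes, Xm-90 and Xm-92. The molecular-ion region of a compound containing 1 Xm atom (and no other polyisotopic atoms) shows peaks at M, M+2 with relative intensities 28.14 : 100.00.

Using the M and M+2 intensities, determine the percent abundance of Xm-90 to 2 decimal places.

21.96%

Write p for the Xm-90 fraction. I(M+2)/I(M) = [C(1,1)·p^0·(1−p)] / p^1 = 1·(1−p)/p = 100.00/28.14 = 3.5537
(1−p)/p = 3.5537/1 = 3.5537  ⇒  p = 1/(1 + 3.5537) = 0.2196
Xm-90: 21.96%, Xm-92: 78.04%.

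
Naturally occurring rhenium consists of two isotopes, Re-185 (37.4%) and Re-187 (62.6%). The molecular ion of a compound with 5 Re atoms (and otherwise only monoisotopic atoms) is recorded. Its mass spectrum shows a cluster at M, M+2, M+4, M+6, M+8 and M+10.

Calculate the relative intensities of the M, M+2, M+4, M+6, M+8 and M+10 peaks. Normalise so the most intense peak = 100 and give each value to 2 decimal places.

2.13 : 17.85 : 59.74 : 100.00 : 83.69 : 28.02

Expanding (0.374 + 0.626)^5:
P(M) = 0.374^5 = 0.007317
P(M+2) = 5 × 0.374^4 × 0.626^1 = 0.061239
P(M+4) = 10 × 0.374^3 × 0.626^2 = 0.205005
P(M+6) = 10 × 0.374^2 × 0.626^3 = 0.343136
P(M+8) = 5 × 0.374^1 × 0.626^4 = 0.287170
P(M+10) = 0.626^5 = 0.096133
The M+6 peak is largest (0.343136); scaling to 100 gives 2.13 : 17.85 : 59.74 : 100.00 : 83.69 : 28.02.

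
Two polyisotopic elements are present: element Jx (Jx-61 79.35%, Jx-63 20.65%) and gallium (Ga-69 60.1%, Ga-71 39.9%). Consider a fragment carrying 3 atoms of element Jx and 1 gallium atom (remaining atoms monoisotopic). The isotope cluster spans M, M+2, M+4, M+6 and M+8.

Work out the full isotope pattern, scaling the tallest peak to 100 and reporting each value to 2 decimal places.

Element Jx pattern (n=3): 0.49962113 : 0.39006337 : 0.10150988 : 0.00880562
Gallium pattern (n=1): 0.6010 : 0.3990
Convolve the two distributions (both contribute in 2-u steps):
  M: 0.49962113×0.6010 = 0.300272
  M+2: 0.49962113×0.3990 + 0.39006337×0.6010 = 0.433777
  M+4: 0.39006337×0.3990 + 0.10150988×0.6010 = 0.216643
  M+6: 0.10150988×0.3990 + 0.00880562×0.6010 = 0.045795
  M+8: 0.00880562×0.3990 = 0.003513
Scale to base peak (0.433777) = 100: 69.22 : 100.00 : 49.94 : 10.56 : 0.81

69.22 : 100.00 : 49.94 : 10.56 : 0.81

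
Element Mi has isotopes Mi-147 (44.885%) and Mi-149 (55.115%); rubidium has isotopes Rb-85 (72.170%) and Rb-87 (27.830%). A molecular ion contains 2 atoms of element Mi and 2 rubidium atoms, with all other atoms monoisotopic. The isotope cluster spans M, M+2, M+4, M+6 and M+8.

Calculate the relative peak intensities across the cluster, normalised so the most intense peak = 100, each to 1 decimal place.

28.2 : 90.9 : 100.0 : 43.0 : 6.3

Element Mi pattern (n=2): 0.20146632 : 0.49476736 : 0.30376632
Rubidium pattern (n=2): 0.52085089 : 0.40169822 : 0.07745089
Convolve the two distributions (both contribute in 2-u steps):
  M: 0.20146632×0.52085089 = 0.104934
  M+2: 0.20146632×0.40169822 + 0.49476736×0.52085089 = 0.338629
  M+4: 0.20146632×0.07745089 + 0.49476736×0.40169822 + 0.30376632×0.52085089 = 0.372568
  M+6: 0.49476736×0.07745089 + 0.30376632×0.40169822 = 0.160343
  M+8: 0.30376632×0.07745089 = 0.023527
Scale to base peak (0.372568) = 100: 28.2 : 90.9 : 100.0 : 43.0 : 6.3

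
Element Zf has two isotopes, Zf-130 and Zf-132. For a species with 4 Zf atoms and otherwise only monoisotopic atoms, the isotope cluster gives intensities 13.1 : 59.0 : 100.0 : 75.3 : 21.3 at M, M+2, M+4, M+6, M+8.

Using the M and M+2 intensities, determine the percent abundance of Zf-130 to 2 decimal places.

Let p = fractional abundance of Zf-130. I(M+2)/I(M) = [C(4,1)·p^3·(1−p)] / p^4 = 4·(1−p)/p = 59.0/13.1 = 4.5038
(1−p)/p = 4.5038/4 = 1.1260  ⇒  p = 1/(1 + 1.1260) = 0.4704
Zf-130: 47.04%, Zf-132: 52.96%.

47.04%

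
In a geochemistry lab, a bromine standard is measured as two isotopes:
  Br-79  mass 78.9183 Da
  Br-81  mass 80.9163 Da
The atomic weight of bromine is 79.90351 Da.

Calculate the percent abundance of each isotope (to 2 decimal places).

Br-79: 50.69%, Br-81: 49.31%

Let x be the fractional abundance of Br-79; then Br-81 has abundance 1 − x.
78.9183·x + 80.9163·(1 − x) = 79.90351
(78.9183 − 80.9163)·x = 79.90351 − 80.9163
x = -1.01279 / -1.9980 = 0.50690 → 50.69% Br-79, 49.31% Br-81.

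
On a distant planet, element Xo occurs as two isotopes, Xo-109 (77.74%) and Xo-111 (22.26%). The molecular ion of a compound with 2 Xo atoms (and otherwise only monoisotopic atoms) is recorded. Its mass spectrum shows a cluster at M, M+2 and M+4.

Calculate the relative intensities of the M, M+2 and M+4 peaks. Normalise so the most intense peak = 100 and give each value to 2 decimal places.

The 2 Xo atoms are independent, so intensities follow the terms of (0.7774 + 0.2226)^2.
P(M) = 0.7774^2 = 0.604351
P(M+2) = 2 × 0.7774^1 × 0.2226^1 = 0.346098
P(M+4) = 0.2226^2 = 0.049551
The M peak is largest (0.604351); scaling to 100 gives 100.00 : 57.27 : 8.20.

100.00 : 57.27 : 8.20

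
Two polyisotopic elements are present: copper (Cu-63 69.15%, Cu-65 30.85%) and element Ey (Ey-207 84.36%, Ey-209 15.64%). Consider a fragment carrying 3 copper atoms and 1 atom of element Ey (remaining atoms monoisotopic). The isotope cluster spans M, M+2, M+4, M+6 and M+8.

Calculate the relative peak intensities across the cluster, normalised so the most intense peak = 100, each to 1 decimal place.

Copper pattern (n=3): 0.33065611 : 0.44254842 : 0.19743483 : 0.02936064
Element Ey pattern (n=1): 0.8436 : 0.1564
Convolve the two distributions (both contribute in 2-u steps):
  M: 0.33065611×0.8436 = 0.278941
  M+2: 0.33065611×0.1564 + 0.44254842×0.8436 = 0.425048
  M+4: 0.44254842×0.1564 + 0.19743483×0.8436 = 0.235771
  M+6: 0.19743483×0.1564 + 0.02936064×0.8436 = 0.055647
  M+8: 0.02936064×0.1564 = 0.004592
Scale to base peak (0.425048) = 100: 65.6 : 100.0 : 55.5 : 13.1 : 1.1

65.6 : 100.0 : 55.5 : 13.1 : 1.1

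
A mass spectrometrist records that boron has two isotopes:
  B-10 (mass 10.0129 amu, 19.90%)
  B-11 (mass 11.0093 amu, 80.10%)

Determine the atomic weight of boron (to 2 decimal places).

The abundance-weighted mean is 0.1990 × 10.0129 + 0.8010 × 11.0093
= 1.99257 + 8.81845 = 10.81102 amu

10.81 amu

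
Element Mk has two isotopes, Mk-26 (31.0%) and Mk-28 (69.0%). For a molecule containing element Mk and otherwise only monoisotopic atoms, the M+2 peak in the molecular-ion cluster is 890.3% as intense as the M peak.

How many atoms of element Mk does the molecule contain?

4

With n Mk atoms, P(M+2)/P(M) = C(n,1)·p^(n−1)q / p^n = n·q/p = n · 0.690/0.310.
n = 8.903 × 0.310/0.690 = 4.00 ≈ 4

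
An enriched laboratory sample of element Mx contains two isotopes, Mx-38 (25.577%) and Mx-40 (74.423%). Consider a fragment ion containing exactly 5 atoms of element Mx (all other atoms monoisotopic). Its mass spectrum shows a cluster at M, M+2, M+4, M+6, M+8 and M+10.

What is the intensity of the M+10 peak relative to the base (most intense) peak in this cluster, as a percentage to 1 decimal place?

(0.25577 + 0.74423)^5 gives M 0.0011, M+2 0.0159, M+4 0.0927, M+6 0.2697, M+8 0.3923, M+10 0.2283; the largest is M+8.
P(M+8) = C(5,4) × 0.25577^1 × 0.74423^4 = 5 × 0.25577 × 0.30678116 = 0.392327 (base)
P(M+10) = C(5,5) × 0.25577^0 × 0.74423^5 = 1 × 1.0000 × 0.22831575 = 0.228316
Relative intensity = 0.228316 / 0.392327 × 100 = 58.2

58.2%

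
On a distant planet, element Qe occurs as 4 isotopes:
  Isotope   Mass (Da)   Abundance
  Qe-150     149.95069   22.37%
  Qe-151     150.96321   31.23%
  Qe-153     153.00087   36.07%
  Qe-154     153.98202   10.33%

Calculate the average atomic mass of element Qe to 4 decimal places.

The abundance-weighted mean is 0.2237 × 149.95069 + 0.3123 × 150.96321 + 0.3607 × 153.00087 + 0.1033 × 153.98202
= 33.543969 + 47.145810 + 55.187414 + 15.906343 = 151.783536 Da

151.7835 Da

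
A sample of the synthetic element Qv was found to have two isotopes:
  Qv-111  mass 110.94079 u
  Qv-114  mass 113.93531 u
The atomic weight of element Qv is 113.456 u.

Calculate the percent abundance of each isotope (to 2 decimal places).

Qv-111: 16.01%, Qv-114: 83.99%

Writing the weighted mean with unknown fraction x of Qv-111:
110.94079·x + 113.93531·(1 − x) = 113.456
(110.94079 − 113.93531)·x = 113.456 − 113.93531
x = -0.47931 / -2.99452 = 0.16006 → 16.01% Qv-111, 83.99% Qv-114.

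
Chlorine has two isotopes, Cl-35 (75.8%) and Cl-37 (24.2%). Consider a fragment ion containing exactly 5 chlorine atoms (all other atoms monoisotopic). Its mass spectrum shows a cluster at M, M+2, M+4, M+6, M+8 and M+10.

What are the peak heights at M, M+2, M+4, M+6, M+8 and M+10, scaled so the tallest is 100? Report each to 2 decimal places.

62.64 : 100.00 : 63.85 : 20.39 : 3.25 : 0.21

Each Cl atom is independently Cl-35 (p = 0.758) or Cl-37 (q = 0.242); the cluster is the binomial expansion (p + q)^5.
P(M) = 0.758^5 = 0.250234
P(M+2) = 5 × 0.758^4 × 0.242^1 = 0.399450
P(M+4) = 10 × 0.758^3 × 0.242^2 = 0.255058
P(M+6) = 10 × 0.758^2 × 0.242^3 = 0.081430
P(M+8) = 5 × 0.758^1 × 0.242^4 = 0.012999
P(M+10) = 0.242^5 = 0.000830
The M+2 peak is largest (0.399450); scaling to 100 gives 62.64 : 100.00 : 63.85 : 20.39 : 3.25 : 0.21.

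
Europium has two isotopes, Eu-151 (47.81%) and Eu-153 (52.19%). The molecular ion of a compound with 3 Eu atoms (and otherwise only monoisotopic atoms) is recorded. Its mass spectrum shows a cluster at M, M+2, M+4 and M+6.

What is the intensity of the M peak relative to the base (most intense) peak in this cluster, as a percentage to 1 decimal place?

28.0%

Term probabilities: M 0.1093, M+2 0.3579, M+4 0.3907, M+6 0.1422. Base peak = M+4.
P(M+4) = C(3,2) × 0.4781^1 × 0.5219^2 = 3 × 0.4781 × 0.27237961 = 0.390674 (base)
P(M) = C(3,0) × 0.4781^3 × 0.5219^0 = 1 × 0.10928391 × 1.0000 = 0.109284
Relative intensity = 0.109284 / 0.390674 × 100 = 28.0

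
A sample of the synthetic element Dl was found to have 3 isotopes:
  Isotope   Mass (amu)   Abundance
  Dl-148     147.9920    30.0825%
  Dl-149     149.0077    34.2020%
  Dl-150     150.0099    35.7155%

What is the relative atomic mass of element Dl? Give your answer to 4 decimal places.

149.0601 amu

Ar = Σ fᵢ·mᵢ = 0.300825 × 147.9920 + 0.342020 × 149.0077 + 0.357155 × 150.0099
= 44.51969 + 50.96361 + 53.57679 = 149.06009 amu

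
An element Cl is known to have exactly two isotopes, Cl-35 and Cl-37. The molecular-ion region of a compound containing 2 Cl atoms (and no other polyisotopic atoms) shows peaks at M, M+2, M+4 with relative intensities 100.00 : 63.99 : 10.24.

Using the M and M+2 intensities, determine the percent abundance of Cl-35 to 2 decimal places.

Write p for the Cl-35 fraction. I(M+2)/I(M) = [C(2,1)·p^1·(1−p)] / p^2 = 2·(1−p)/p = 63.99/100.00 = 0.6399
(1−p)/p = 0.6399/2 = 0.3200  ⇒  p = 1/(1 + 0.3200) = 0.7576
Cl-35: 75.76%, Cl-37: 24.24%.

75.76%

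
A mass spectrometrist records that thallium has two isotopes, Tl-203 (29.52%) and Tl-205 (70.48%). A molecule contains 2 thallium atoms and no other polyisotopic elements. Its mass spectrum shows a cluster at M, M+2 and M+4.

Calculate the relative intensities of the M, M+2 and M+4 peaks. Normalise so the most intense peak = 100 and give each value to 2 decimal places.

Expanding (0.2952 + 0.7048)^2:
P(M) = 0.2952^2 = 0.087143
P(M+2) = 2 × 0.2952^1 × 0.7048^1 = 0.416114
P(M+4) = 0.7048^2 = 0.496743
The M+4 peak is largest (0.496743); scaling to 100 gives 17.54 : 83.77 : 100.00.

17.54 : 83.77 : 100.00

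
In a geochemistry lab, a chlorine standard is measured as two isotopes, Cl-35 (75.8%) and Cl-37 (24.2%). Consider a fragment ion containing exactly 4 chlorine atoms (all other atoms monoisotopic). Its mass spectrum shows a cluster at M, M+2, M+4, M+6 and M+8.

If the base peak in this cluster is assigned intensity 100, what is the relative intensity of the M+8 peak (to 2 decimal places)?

Term probabilities: M 0.3301, M+2 0.4216, M+4 0.2019, M+6 0.0430, M+8 0.0034. Base peak = M+2.
P(M+2) = C(4,1) × 0.758^3 × 0.242^1 = 4 × 0.43551951 × 0.2420 = 0.421583 (base)
P(M+8) = C(4,4) × 0.758^0 × 0.242^4 = 1 × 1.0000 × 0.00342974 = 0.003430
Relative intensity = 0.003430 / 0.421583 × 100 = 0.81

0.81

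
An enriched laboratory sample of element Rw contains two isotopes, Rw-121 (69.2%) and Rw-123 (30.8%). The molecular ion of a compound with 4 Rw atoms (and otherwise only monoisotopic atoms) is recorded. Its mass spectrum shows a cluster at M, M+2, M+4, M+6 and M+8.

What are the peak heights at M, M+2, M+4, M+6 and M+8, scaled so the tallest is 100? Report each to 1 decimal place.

56.2 : 100.0 : 66.8 : 19.8 : 2.2

Expanding (0.692 + 0.308)^4:
P(M) = 0.692^4 = 0.229311
P(M+2) = 4 × 0.692^3 × 0.308^1 = 0.408253
P(M+4) = 6 × 0.692^2 × 0.308^2 = 0.272562
P(M+6) = 4 × 0.692^1 × 0.308^3 = 0.080876
P(M+8) = 0.308^4 = 0.008999
The M+2 peak is largest (0.408253); scaling to 100 gives 56.2 : 100.0 : 66.8 : 19.8 : 2.2.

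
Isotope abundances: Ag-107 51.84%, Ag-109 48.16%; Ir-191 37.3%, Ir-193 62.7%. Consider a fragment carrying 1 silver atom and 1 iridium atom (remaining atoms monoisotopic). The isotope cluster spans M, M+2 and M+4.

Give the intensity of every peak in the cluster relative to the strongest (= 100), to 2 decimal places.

Silver pattern (n=1): 0.5184 : 0.4816
Iridium pattern (n=1): 0.3730 : 0.6270
Convolve the two distributions (both contribute in 2-u steps):
  M: 0.5184×0.3730 = 0.193363
  M+2: 0.5184×0.6270 + 0.4816×0.3730 = 0.504674
  M+4: 0.4816×0.6270 = 0.301963
Scale to base peak (0.504674) = 100: 38.31 : 100.00 : 59.83

38.31 : 100.00 : 59.83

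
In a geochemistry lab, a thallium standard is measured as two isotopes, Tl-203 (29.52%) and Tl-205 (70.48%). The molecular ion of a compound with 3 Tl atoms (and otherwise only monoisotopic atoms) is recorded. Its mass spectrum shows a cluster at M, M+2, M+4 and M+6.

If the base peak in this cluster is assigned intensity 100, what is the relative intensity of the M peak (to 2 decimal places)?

5.85

Term probabilities: M 0.0257, M+2 0.1843, M+4 0.4399, M+6 0.3501. Base peak = M+4.
P(M+4) = C(3,2) × 0.2952^1 × 0.7048^2 = 3 × 0.2952 × 0.49674304 = 0.439916 (base)
P(M) = C(3,0) × 0.2952^3 × 0.7048^0 = 1 × 0.02572463 × 1.0000 = 0.025725
Relative intensity = 0.025725 / 0.439916 × 100 = 5.85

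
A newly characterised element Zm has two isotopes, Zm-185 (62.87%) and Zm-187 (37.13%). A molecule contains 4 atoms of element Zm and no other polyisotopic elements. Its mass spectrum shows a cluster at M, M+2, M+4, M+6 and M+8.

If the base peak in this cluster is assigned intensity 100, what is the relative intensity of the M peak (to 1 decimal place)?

42.3

Term probabilities: M 0.1562, M+2 0.3691, M+4 0.3270, M+6 0.1287, M+8 0.0190. Base peak = M+2.
P(M+2) = C(4,1) × 0.6287^3 × 0.3713^1 = 4 × 0.24850228 × 0.3713 = 0.369076 (base)
P(M) = C(4,0) × 0.6287^4 × 0.3713^0 = 1 × 0.15623338 × 1.0000 = 0.156233
Relative intensity = 0.156233 / 0.369076 × 100 = 42.3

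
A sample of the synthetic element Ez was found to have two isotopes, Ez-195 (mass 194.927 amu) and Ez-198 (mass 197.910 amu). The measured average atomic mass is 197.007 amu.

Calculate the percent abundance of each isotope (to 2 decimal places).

Let x be the fractional abundance of Ez-195; then Ez-198 has abundance 1 − x.
194.927·x + 197.910·(1 − x) = 197.007
(194.927 − 197.910)·x = 197.007 − 197.910
x = -0.903 / -2.983 = 0.30272 → 30.27% Ez-195, 69.73% Ez-198.

Ez-195: 30.27%, Ez-198: 69.73%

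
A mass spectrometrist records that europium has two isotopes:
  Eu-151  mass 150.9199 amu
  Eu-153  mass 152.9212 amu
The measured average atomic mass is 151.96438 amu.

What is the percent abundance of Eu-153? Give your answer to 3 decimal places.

52.190%

Writing the weighted mean with unknown fraction x of Eu-151:
150.9199·x + 152.9212·(1 − x) = 151.96438
(150.9199 − 152.9212)·x = 151.96438 − 152.9212
x = -0.95682 / -2.0013 = 0.47810 → 47.810% Eu-151, 52.190% Eu-153.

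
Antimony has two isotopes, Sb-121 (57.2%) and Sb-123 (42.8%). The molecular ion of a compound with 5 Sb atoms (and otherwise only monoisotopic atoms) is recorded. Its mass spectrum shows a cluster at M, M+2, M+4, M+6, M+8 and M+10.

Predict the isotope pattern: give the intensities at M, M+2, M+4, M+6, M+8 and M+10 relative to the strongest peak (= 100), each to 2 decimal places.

Each Sb atom is independently Sb-121 (p = 0.572) or Sb-123 (q = 0.428); the cluster is the binomial expansion (p + q)^5.
P(M) = 0.572^5 = 0.061232
P(M+2) = 5 × 0.572^4 × 0.428^1 = 0.229086
P(M+4) = 10 × 0.572^3 × 0.428^2 = 0.342827
P(M+6) = 10 × 0.572^2 × 0.428^3 = 0.256521
P(M+8) = 5 × 0.572^1 × 0.428^4 = 0.095971
P(M+10) = 0.428^5 = 0.014362
The M+4 peak is largest (0.342827); scaling to 100 gives 17.86 : 66.82 : 100.00 : 74.83 : 27.99 : 4.19.

17.86 : 66.82 : 100.00 : 74.83 : 27.99 : 4.19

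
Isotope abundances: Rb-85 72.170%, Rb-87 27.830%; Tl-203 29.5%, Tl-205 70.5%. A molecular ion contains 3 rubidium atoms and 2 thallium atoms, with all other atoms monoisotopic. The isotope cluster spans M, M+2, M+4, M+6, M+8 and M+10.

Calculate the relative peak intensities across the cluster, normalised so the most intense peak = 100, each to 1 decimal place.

Rubidium pattern (n=3): 0.37589809 : 0.43485841 : 0.16768892 : 0.02155458
Thallium pattern (n=2): 0.087025 : 0.41595 : 0.497025
Convolve the two distributions (both contribute in 2-u steps):
  M: 0.37589809×0.087025 = 0.032713
  M+2: 0.37589809×0.41595 + 0.43485841×0.087025 = 0.194198
  M+4: 0.37589809×0.497025 + 0.43485841×0.41595 + 0.16768892×0.087025 = 0.382303
  M+6: 0.43485841×0.497025 + 0.16768892×0.41595 + 0.02155458×0.087025 = 0.287761
  M+8: 0.16768892×0.497025 + 0.02155458×0.41595 = 0.092311
  M+10: 0.02155458×0.497025 = 0.010713
Scale to base peak (0.382303) = 100: 8.6 : 50.8 : 100.0 : 75.3 : 24.1 : 2.8

8.6 : 50.8 : 100.0 : 75.3 : 24.1 : 2.8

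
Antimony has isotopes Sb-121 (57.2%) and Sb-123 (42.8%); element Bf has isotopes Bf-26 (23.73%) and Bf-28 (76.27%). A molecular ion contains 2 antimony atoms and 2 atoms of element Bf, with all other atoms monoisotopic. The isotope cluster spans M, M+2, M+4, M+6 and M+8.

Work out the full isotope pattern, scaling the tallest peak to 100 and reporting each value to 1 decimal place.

4.9 : 38.6 : 100.0 : 92.9 : 28.2

Antimony pattern (n=2): 0.327184 : 0.489632 : 0.183184
Element Bf pattern (n=2): 0.05631129 : 0.36197742 : 0.58171129
Convolve the two distributions (both contribute in 2-u steps):
  M: 0.327184×0.05631129 = 0.018424
  M+2: 0.327184×0.36197742 + 0.489632×0.05631129 = 0.146005
  M+4: 0.327184×0.58171129 + 0.489632×0.36197742 + 0.183184×0.05631129 = 0.377878
  M+6: 0.489632×0.58171129 + 0.183184×0.36197742 = 0.351133
  M+8: 0.183184×0.58171129 = 0.106560
Scale to base peak (0.377878) = 100: 4.9 : 38.6 : 100.0 : 92.9 : 28.2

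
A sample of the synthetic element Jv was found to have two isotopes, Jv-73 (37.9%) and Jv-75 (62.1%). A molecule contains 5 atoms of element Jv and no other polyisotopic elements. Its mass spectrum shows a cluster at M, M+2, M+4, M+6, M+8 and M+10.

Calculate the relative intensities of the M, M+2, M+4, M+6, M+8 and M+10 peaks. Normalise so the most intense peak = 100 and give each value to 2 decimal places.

2.27 : 18.62 : 61.03 : 100.00 : 81.93 : 26.85

Expanding (0.379 + 0.621)^5:
P(M) = 0.379^5 = 0.007820
P(M+2) = 5 × 0.379^4 × 0.621^1 = 0.064065
P(M+4) = 10 × 0.379^3 × 0.621^2 = 0.209943
P(M+6) = 10 × 0.379^2 × 0.621^3 = 0.343996
P(M+8) = 5 × 0.379^1 × 0.621^4 = 0.281822
P(M+10) = 0.621^5 = 0.092354
The M+6 peak is largest (0.343996); scaling to 100 gives 2.27 : 18.62 : 61.03 : 100.00 : 81.93 : 26.85.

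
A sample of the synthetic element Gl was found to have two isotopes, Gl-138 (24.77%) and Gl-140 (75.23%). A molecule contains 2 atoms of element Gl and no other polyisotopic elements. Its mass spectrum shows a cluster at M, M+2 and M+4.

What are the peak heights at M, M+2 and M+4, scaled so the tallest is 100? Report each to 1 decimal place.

Expanding (0.2477 + 0.7523)^2:
P(M) = 0.2477^2 = 0.061355
P(M+2) = 2 × 0.2477^1 × 0.7523^1 = 0.372689
P(M+4) = 0.7523^2 = 0.565955
The M+4 peak is largest (0.565955); scaling to 100 gives 10.8 : 65.9 : 100.0.

10.8 : 65.9 : 100.0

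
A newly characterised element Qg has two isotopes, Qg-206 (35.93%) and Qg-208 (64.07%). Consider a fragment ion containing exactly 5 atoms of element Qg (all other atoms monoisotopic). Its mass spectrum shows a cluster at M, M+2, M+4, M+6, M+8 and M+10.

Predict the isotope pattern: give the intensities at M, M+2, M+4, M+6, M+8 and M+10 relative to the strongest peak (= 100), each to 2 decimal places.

Each Qg atom is independently Qg-206 (p = 0.3593) or Qg-208 (q = 0.6407); the cluster is the binomial expansion (p + q)^5.
P(M) = 0.3593^5 = 0.005988
P(M+2) = 5 × 0.3593^4 × 0.6407^1 = 0.053389
P(M+4) = 10 × 0.3593^3 × 0.6407^2 = 0.190406
P(M+6) = 10 × 0.3593^2 × 0.6407^3 = 0.339530
P(M+8) = 5 × 0.3593^1 × 0.6407^4 = 0.302723
P(M+10) = 0.6407^5 = 0.107963
The M+6 peak is largest (0.339530); scaling to 100 gives 1.76 : 15.72 : 56.08 : 100.00 : 89.16 : 31.80.

1.76 : 15.72 : 56.08 : 100.00 : 89.16 : 31.80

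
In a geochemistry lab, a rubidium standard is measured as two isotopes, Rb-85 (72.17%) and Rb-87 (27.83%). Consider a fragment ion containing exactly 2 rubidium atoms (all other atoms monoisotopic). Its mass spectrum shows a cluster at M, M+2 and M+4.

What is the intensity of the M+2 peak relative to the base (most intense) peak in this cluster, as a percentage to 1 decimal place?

Binomial terms of (0.7217 + 0.2783)^2: M 0.5209, M+2 0.4017, M+4 0.0775 → M is the base peak.
P(M) = C(2,0) × 0.7217^2 × 0.2783^0 = 1 × 0.52085089 × 1.0000 = 0.520851 (base)
P(M+2) = C(2,1) × 0.7217^1 × 0.2783^1 = 2 × 0.7217 × 0.2783 = 0.401698
Relative intensity = 0.401698 / 0.520851 × 100 = 77.1

77.1%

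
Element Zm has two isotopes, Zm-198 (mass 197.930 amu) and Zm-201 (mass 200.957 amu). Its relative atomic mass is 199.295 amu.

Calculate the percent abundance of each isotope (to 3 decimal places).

Zm-198: 54.906%, Zm-201: 45.094%

Let x be the fractional abundance of Zm-198; then Zm-201 has abundance 1 − x.
197.930·x + 200.957·(1 − x) = 199.295
(197.930 − 200.957)·x = 199.295 − 200.957
x = -1.662 / -3.027 = 0.54906 → 54.906% Zm-198, 45.094% Zm-201.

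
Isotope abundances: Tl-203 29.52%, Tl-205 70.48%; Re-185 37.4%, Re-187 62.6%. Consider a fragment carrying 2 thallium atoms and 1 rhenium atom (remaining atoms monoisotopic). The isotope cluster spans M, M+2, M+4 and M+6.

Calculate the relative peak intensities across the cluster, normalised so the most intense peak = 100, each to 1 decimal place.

Thallium pattern (n=2): 0.08714304 : 0.41611392 : 0.49674304
Rhenium pattern (n=1): 0.3740 : 0.6260
Convolve the two distributions (both contribute in 2-u steps):
  M: 0.08714304×0.3740 = 0.032591
  M+2: 0.08714304×0.6260 + 0.41611392×0.3740 = 0.210178
  M+4: 0.41611392×0.6260 + 0.49674304×0.3740 = 0.446269
  M+6: 0.49674304×0.6260 = 0.310961
Scale to base peak (0.446269) = 100: 7.3 : 47.1 : 100.0 : 69.7

7.3 : 47.1 : 100.0 : 69.7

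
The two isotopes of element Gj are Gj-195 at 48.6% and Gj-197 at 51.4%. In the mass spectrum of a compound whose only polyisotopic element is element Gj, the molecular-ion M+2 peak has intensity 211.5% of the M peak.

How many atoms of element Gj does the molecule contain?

2

The M+2/M ratio from n Gj atoms is n · q/p = n · 0.514/0.486.
n = 2.115 × 0.486/0.514 = 2.00 ≈ 2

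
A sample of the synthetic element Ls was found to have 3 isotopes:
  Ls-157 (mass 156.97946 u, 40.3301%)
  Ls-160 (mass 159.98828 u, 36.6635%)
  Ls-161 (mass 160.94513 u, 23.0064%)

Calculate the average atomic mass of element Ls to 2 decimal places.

158.99 u

Weight each isotope mass by its fractional abundance: 0.403301 × 156.97946 + 0.366635 × 159.98828 + 0.230064 × 160.94513
= 63.309973 + 58.657303 + 37.027680 = 158.994956 u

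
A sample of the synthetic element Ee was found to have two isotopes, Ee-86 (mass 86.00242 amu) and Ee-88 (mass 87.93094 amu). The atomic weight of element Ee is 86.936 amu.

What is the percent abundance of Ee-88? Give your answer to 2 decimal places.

Writing the weighted mean with unknown fraction x of Ee-86:
86.00242·x + 87.93094·(1 − x) = 86.936
(86.00242 − 87.93094)·x = 86.936 − 87.93094
x = -0.99494 / -1.92852 = 0.51591 → 51.59% Ee-86, 48.41% Ee-88.

48.41%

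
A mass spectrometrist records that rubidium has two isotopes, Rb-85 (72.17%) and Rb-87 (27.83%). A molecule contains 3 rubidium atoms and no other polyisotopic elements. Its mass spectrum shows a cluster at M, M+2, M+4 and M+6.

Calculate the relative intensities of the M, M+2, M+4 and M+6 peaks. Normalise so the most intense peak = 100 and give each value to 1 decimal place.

86.4 : 100.0 : 38.6 : 5.0

Each Rb atom is independently Rb-85 (p = 0.7217) or Rb-87 (q = 0.2783); the cluster is the binomial expansion (p + q)^3.
P(M) = 0.7217^3 = 0.375898
P(M+2) = 3 × 0.7217^2 × 0.2783^1 = 0.434858
P(M+4) = 3 × 0.7217^1 × 0.2783^2 = 0.167689
P(M+6) = 0.2783^3 = 0.021555
The M+2 peak is largest (0.434858); scaling to 100 gives 86.4 : 100.0 : 38.6 : 5.0.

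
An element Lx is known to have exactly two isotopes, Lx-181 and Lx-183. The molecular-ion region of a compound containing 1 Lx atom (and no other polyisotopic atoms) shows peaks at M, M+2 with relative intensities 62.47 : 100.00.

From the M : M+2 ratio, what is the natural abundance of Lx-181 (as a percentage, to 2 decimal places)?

38.45%

Let p = fractional abundance of Lx-181. I(M+2)/I(M) = [C(1,1)·p^0·(1−p)] / p^1 = 1·(1−p)/p = 100.00/62.47 = 1.6008
(1−p)/p = 1.6008/1 = 1.6008  ⇒  p = 1/(1 + 1.6008) = 0.3845
Lx-181: 38.45%, Lx-183: 61.55%.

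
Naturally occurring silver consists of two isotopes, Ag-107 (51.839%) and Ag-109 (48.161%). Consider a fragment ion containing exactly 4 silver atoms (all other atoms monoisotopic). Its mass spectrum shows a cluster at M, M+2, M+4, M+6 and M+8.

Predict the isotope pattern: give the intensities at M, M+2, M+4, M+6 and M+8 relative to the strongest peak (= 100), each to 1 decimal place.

19.3 : 71.8 : 100.0 : 61.9 : 14.4

Each Ag atom is independently Ag-107 (p = 0.51839) or Ag-109 (q = 0.48161); the cluster is the binomial expansion (p + q)^4.
P(M) = 0.51839^4 = 0.072215
P(M+2) = 4 × 0.51839^3 × 0.48161^1 = 0.268365
P(M+4) = 6 × 0.51839^2 × 0.48161^2 = 0.373986
P(M+6) = 4 × 0.51839^1 × 0.48161^3 = 0.231634
P(M+8) = 0.48161^4 = 0.053800
The M+4 peak is largest (0.373986); scaling to 100 gives 19.3 : 71.8 : 100.0 : 61.9 : 14.4.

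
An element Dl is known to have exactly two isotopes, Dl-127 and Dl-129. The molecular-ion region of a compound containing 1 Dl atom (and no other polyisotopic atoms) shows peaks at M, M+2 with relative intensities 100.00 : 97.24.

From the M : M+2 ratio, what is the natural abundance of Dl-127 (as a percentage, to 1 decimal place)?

Write p for the Dl-127 fraction. I(M+2)/I(M) = [C(1,1)·p^0·(1−p)] / p^1 = 1·(1−p)/p = 97.24/100.00 = 0.9724
(1−p)/p = 0.9724/1 = 0.9724  ⇒  p = 1/(1 + 0.9724) = 0.5070
Dl-127: 50.7%, Dl-129: 49.3%.

50.7%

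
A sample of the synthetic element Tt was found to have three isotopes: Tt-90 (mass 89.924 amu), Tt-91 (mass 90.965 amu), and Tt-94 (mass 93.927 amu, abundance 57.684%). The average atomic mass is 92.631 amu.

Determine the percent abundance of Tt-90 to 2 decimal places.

The remaining 42.316% is split between Tt-90 (fraction x) and Tt-91 (fraction 0.42316 − x).
Substituting: 89.924x + 90.965(0.42316 − x) = 38.45014932
(89.924 − 90.965)x = -0.04260008  ⇒  x = 0.04092, y = 0.38224
Tt-90: 4.09%, Tt-91: 38.22%.

4.09%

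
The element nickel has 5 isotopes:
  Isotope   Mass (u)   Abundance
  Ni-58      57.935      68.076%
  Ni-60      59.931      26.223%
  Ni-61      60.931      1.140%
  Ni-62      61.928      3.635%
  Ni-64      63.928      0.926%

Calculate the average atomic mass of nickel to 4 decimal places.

58.6932 u

The abundance-weighted mean is 0.68076 × 57.935 + 0.26223 × 59.931 + 0.01140 × 60.931 + 0.03635 × 61.928 + 0.00926 × 63.928
= 39.43983 + 15.71571 + 0.69461 + 2.25108 + 0.59197 = 58.69320 u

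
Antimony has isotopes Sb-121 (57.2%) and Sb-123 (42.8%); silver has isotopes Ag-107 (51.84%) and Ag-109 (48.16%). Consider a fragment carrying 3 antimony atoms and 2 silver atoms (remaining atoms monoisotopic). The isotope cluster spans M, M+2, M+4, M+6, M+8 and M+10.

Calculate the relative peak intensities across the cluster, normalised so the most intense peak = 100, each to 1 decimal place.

14.9 : 61.1 : 100.0 : 81.6 : 33.2 : 5.4

Antimony pattern (n=3): 0.18714925 : 0.42010426 : 0.31434374 : 0.07840275
Silver pattern (n=2): 0.26873856 : 0.49932288 : 0.23193856
Convolve the two distributions (both contribute in 2-u steps):
  M: 0.18714925×0.26873856 = 0.050294
  M+2: 0.18714925×0.49932288 + 0.42010426×0.26873856 = 0.206346
  M+4: 0.18714925×0.23193856 + 0.42010426×0.49932288 + 0.31434374×0.26873856 = 0.337651
  M+6: 0.42010426×0.23193856 + 0.31434374×0.49932288 + 0.07840275×0.26873856 = 0.275467
  M+8: 0.31434374×0.23193856 + 0.07840275×0.49932288 = 0.112057
  M+10: 0.07840275×0.23193856 = 0.018185
Scale to base peak (0.337651) = 100: 14.9 : 61.1 : 100.0 : 81.6 : 33.2 : 5.4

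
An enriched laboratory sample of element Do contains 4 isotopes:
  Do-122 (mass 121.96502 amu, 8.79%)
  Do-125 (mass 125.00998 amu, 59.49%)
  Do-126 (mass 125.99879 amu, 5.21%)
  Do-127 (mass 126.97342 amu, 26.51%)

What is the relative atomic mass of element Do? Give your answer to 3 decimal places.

Weight each isotope mass by its fractional abundance: 0.0879 × 121.96502 + 0.5949 × 125.00998 + 0.0521 × 125.99879 + 0.2651 × 126.97342
= 10.720725 + 74.368437 + 6.564537 + 33.660654 = 125.314353 amu

125.314 amu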